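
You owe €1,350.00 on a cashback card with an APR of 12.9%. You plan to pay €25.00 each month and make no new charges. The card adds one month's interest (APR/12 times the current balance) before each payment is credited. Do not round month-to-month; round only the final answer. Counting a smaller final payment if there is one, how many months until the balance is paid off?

82 months

Monthly rate r = 12.9%/12 = 1.075% = 0.01075.
Recurrence: B ← B·(1+r) − €25.00.
Month 1: interest €14.51; balance after payment €1,339.51.
Month 2: interest €14.40; balance after payment €1,328.91.
Closed form: n = −ln(1 − rB₀/P)/ln(1+r) = −ln(0.4195)/ln(1.01075) ≈ 81.242, so the balance reaches zero during payment 82.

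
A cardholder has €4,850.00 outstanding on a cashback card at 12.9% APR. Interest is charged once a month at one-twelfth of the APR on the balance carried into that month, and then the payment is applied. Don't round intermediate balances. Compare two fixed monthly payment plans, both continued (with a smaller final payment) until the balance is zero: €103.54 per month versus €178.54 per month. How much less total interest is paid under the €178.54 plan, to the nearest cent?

€1,014.55

Monthly rate r = 12.9%/12 = 1.075% = 0.01075.
At €103.54/mo: n = ⌈−ln(1 − rB₀/P)/ln(1+r)⌉ = 66 payments (last €50.98); total interest = total paid − €4,850.00 = €1,931.08.
At €178.54/mo: 33 payments (last €53.25); total interest €916.53.
Interest saved = €1,931.08 − €916.53 = €1,014.55.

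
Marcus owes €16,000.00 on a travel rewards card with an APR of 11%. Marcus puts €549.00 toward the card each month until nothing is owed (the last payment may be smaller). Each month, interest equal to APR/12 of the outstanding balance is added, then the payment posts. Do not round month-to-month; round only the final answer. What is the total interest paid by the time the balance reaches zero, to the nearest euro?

Monthly rate r = 11%/12 = 0.916667% = 0.00916667.
Payoff takes n = ⌈−ln(1 − rB₀/P)/ln(1+r)⌉ = ⌈34.063⌉ = 35 payments; the last is €34.48.
Total paid = 34·€549.00 + €34.48 = €18,700.48.
Total interest = total paid − principal = €18,700.48 − €16,000.00 = €2,700.48.

€2,700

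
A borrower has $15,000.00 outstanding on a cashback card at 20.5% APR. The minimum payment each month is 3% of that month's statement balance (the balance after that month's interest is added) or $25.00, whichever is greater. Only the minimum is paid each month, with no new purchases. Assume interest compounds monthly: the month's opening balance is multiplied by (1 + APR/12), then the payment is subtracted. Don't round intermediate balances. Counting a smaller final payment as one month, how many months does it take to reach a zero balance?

Monthly rate r = 20.5%/12 = 1.70833% = 0.0170833.
While 3% of the post-interest balance exceeds $25.00, each month B ← (B·(1+r))·(1 − 0.03), i.e. B shrinks by the factor (1+r)·0.97 = 0.98657.
This holds for months 1–216. Entering month 217 the balance is $808.72; 3% of the post-interest balance is now below $25.00, so the flat $25.00 minimum applies from here.
From month 217 a fixed $25.00 at rate r clears $808.72 in 48 more payments. Total: 216 + 48 = 264 months.

264 months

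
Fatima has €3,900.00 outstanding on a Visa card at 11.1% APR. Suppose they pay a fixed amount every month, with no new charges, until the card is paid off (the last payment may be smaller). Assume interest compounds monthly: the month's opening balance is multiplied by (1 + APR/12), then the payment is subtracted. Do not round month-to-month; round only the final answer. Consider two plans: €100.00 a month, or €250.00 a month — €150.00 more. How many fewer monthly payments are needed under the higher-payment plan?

Monthly rate r = 11.1%/12 = 0.925% = 0.00925.
At €100.00/mo: n = ⌈−ln(1 − rB₀/P)/ln(1+r)⌉ = 49 payments (last €59.85); total interest = total paid − €3,900.00 = €959.85.
At €250.00/mo: 17 payments (last €231.30); total interest €331.30.
Payments saved = 49 − 17 = 32.

32 fewer payments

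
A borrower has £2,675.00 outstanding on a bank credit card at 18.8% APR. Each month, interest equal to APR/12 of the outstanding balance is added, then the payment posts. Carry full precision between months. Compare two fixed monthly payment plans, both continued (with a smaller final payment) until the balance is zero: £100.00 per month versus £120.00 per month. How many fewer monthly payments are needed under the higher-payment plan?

Monthly rate r = 18.8%/12 = 1.56667% = 0.0156667.
At £100.00/mo: n = ⌈−ln(1 − rB₀/P)/ln(1+r)⌉ = 35 payments (last £94.03); total interest = total paid − £2,675.00 = £819.03.
At £120.00/mo: 28 payments (last £76.54); total interest £641.54.
Payments saved = 35 − 28 = 7.

7 fewer payments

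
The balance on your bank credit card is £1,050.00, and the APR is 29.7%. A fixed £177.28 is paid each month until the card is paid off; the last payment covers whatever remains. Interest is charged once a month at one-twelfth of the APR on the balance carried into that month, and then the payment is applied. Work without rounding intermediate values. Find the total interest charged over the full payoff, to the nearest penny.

Monthly rate r = 29.7%/12 = 2.475% = 0.02475.
Payoff takes n = ⌈−ln(1 − rB₀/P)/ln(1+r)⌉ = ⌈6.484⌉ = 7 payments; the last is £86.27.
Total paid = 6·£177.28 + £86.27 = £1,149.95.
Total interest = total paid − principal = £1,149.95 − £1,050.00 = £99.95.

£99.95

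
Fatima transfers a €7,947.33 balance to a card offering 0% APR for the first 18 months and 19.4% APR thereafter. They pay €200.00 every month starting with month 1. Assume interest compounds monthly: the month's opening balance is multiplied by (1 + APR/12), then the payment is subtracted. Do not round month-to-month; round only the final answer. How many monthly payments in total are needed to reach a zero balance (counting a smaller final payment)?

45 payments

Promo months 1–18 at r₀ = 0%/12 = 0; months 19+ at r₁ = 19.4%/12 = 0.0161667.
After month 18 (no interest yet): B = €7,947.33 − 18·€200.00 = €4,347.33.
Then at r₁ with €200.00/mo: n₂ = −ln(1 − r₁·B/P)/ln(1+r₁) ≈ 27.00 → 27 more payments.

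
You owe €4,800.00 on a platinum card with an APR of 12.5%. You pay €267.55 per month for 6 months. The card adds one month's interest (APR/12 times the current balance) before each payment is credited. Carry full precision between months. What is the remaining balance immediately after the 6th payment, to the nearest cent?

€3,460.23

Monthly rate r = 12.5%/12 = 1.04167% = 0.0104167.
Each month: B ← B·(1+r) − €267.55.
Month 1: interest €50.00; balance after payment €4,582.45.
Month 2: interest €47.73; balance after payment €4,362.63.
Month 3: interest €45.44; balance after payment €4,140.53.
Month 4: interest €43.13; balance after payment €3,916.11.
Month 5: interest €40.79; balance after payment €3,689.35.
Month 6: interest €38.43; balance after payment €3,460.23.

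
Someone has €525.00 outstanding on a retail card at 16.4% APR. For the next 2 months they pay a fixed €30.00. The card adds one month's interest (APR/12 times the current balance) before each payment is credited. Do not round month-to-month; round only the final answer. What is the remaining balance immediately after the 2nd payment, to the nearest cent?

Monthly rate r = 16.4%/12 = 1.36667% = 0.0136667.
Each month: B ← B·(1+r) − €30.00.
Month 1: interest €7.17; balance after payment €502.17.
Month 2: interest €6.86; balance after payment €479.04.

€479.04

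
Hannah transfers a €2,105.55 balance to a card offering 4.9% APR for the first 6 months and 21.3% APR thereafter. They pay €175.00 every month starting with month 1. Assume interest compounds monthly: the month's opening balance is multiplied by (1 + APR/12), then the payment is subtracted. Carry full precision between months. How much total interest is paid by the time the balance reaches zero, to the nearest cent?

€117.91

Promo months 1–6 at r₀ = 4.9%/12 = 0.00408333; months 7+ at r₁ = 21.3%/12 = 0.01775.
After month 6: iterate B ← B·(1+r₀) − €175.00 for 6 months → €1,096.89.
Then at r₁ with €175.00/mo: n₂ = −ln(1 − r₁·B/P)/ln(1+r₁) ≈ 6.70 → 7 more payments.
Total paid = 12·€175.00 + €123.46 = €2,223.46; interest = €2,223.46 − €2,105.55 = €117.91.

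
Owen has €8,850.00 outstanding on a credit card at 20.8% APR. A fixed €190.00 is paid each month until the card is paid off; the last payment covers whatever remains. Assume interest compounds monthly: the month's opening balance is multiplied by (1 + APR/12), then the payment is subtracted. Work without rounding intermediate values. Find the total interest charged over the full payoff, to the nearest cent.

Monthly rate r = 20.8%/12 = 1.73333% = 0.0173333.
Payoff takes n = ⌈−ln(1 − rB₀/P)/ln(1+r)⌉ = ⌈95.839⌉ = 96 payments; the last is €159.62.
Total paid = 95·€190.00 + €159.62 = €18,209.62.
Total interest = total paid − principal = €18,209.62 − €8,850.00 = €9,359.62.

€9,359.62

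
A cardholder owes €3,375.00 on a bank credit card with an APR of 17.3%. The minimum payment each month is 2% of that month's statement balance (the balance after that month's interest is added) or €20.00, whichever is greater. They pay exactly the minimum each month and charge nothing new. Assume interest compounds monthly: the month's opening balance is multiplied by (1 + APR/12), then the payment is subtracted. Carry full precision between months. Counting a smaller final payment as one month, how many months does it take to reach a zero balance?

Monthly rate r = 17.3%/12 = 1.44167% = 0.0144167.
While 2% of the post-interest balance exceeds €20.00, each month B ← (B·(1+r))·(1 − 0.02), i.e. B shrinks by the factor (1+r)·0.98 = 0.99413.
This holds for months 1–209. Entering month 210 the balance is €985.70; 2% of the post-interest balance is now below €20.00, so the flat €20.00 minimum applies from here.
From month 210 a fixed €20.00 at rate r clears €985.70 in 87 more payments. Total: 209 + 87 = 296 months.

296 months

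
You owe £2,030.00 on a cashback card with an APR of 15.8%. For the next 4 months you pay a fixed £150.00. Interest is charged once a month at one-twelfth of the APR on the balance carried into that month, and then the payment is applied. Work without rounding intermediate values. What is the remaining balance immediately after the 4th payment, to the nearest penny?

Monthly rate r = 15.8%/12 = 1.31667% = 0.0131667.
Each month: B ← B·(1+r) − £150.00.
Month 1: interest £26.73; balance after payment £1,906.73.
Month 2: interest £25.11; balance after payment £1,781.83.
Month 3: interest £23.46; balance after payment £1,655.29.
Month 4: interest £21.79; balance after payment £1,527.09.

£1,527.09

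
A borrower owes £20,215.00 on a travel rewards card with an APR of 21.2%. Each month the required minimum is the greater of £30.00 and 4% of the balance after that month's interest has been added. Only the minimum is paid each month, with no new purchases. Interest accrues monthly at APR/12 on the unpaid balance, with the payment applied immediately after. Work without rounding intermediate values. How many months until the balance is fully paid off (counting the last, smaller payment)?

Monthly rate r = 21.2%/12 = 1.76667% = 0.0176667.
While 4% of the post-interest balance exceeds £30.00, each month B ← (B·(1+r))·(1 − 0.04), i.e. B shrinks by the factor (1+r)·0.96 = 0.97696.
This holds for months 1–143. Entering month 144 the balance is £721.20; 4% of the post-interest balance is now below £30.00, so the flat £30.00 minimum applies from here.
From month 144 a fixed £30.00 at rate r clears £721.20 in 32 more payments. Total: 143 + 32 = 175 months.

175 months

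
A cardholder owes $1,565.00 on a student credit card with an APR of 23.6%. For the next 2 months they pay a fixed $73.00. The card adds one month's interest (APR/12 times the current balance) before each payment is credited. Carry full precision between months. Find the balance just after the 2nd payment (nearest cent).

$1,479.73

Monthly rate r = 23.6%/12 = 1.96667% = 0.0196667.
Each month: B ← B·(1+r) − $73.00.
Month 1: interest $30.78; balance after payment $1,522.78.
Month 2: interest $29.95; balance after payment $1,479.73.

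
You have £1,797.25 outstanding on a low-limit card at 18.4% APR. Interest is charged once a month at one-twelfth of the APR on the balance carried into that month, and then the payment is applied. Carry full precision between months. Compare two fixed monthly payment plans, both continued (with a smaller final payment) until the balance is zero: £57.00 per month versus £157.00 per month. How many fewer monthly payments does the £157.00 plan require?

Monthly rate r = 18.4%/12 = 1.53333% = 0.0153333.
At £57.00/mo: n = ⌈−ln(1 − rB₀/P)/ln(1+r)⌉ = 44 payments (last £23.68); total interest = total paid − £1,797.25 = £677.43.
At £157.00/mo: 13 payments (last £107.64); total interest £194.39.
Payments saved = 44 − 13 = 31.

31 fewer payments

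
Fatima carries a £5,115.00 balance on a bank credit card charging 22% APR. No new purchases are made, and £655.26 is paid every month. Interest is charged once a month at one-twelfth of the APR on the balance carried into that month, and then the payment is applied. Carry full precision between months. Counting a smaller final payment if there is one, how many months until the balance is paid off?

Monthly rate r = 22%/12 = 1.83333% = 0.0183333.
Recurrence: B ← B·(1+r) − £655.26.
Month 1: interest £93.78; balance after payment £4,553.51.
Month 2: interest £83.48; balance after payment £3,981.74.
Closed form: n = −ln(1 − rB₀/P)/ln(1+r) = −ln(0.85689)/ln(1.01833) ≈ 8.501, so the balance reaches zero during payment 9.

9 payments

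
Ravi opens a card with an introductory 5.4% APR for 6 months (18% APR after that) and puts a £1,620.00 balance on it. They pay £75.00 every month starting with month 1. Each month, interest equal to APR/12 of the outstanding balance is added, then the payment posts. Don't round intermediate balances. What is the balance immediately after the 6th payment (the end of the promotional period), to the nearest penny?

£1,209.14

Promo months 1–6 at r₀ = 5.4%/12 = 0.0045; months 7+ at r₁ = 18%/12 = 0.015.
After month 6: iterate B ← B·(1+r₀) − £75.00 for 6 months → £1,209.14.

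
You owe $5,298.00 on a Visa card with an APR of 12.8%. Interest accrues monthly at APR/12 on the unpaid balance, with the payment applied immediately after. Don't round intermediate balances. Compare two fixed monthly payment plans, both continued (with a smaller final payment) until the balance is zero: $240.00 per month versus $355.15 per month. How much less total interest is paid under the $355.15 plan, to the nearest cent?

$271.96

Monthly rate r = 12.8%/12 = 1.06667% = 0.0106667.
At $240.00/mo: n = ⌈−ln(1 − rB₀/P)/ln(1+r)⌉ = 26 payments (last $73.45); total interest = total paid − $5,298.00 = $775.45.
At $355.15/mo: 17 payments (last $119.09); total interest $503.49.
Interest saved = $775.45 − $503.49 = $271.96.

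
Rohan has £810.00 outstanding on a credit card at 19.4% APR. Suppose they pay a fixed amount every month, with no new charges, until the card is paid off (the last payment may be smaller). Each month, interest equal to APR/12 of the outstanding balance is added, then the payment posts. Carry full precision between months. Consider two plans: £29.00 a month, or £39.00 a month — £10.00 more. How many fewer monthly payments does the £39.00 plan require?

12 fewer payments

Monthly rate r = 19.4%/12 = 1.61667% = 0.0161667.
At £29.00/mo: n = ⌈−ln(1 − rB₀/P)/ln(1+r)⌉ = 38 payments (last £13.22); total interest = total paid − £810.00 = £276.22.
At £39.00/mo: 26 payments (last £20.00); total interest £185.00.
Payments saved = 38 − 26 = 12.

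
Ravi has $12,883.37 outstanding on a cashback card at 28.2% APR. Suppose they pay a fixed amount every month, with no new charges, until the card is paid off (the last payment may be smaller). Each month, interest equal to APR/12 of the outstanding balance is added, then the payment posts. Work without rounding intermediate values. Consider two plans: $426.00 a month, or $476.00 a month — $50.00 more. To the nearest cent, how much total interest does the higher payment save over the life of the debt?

$2,034.30

Monthly rate r = 28.2%/12 = 2.35% = 0.0235.
At $426.00/mo: n = ⌈−ln(1 − rB₀/P)/ln(1+r)⌉ = 54 payments (last $170.07); total interest = total paid − $12,883.37 = $9,864.70.
At $476.00/mo: 44 payments (last $245.77); total interest $7,830.40.
Interest saved = $9,864.70 − $7,830.40 = $2,034.30.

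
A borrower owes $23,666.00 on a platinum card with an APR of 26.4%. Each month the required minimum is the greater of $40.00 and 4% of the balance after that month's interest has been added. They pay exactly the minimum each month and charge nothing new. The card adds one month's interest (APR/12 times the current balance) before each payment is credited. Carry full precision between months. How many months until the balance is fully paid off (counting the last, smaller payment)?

203 months

Monthly rate r = 26.4%/12 = 2.2% = 0.022.
While 4% of the post-interest balance exceeds $40.00, each month B ← (B·(1+r))·(1 − 0.04), i.e. B shrinks by the factor (1+r)·0.96 = 0.98112.
This holds for months 1–168. Entering month 169 the balance is $962.59; 4% of the post-interest balance is now below $40.00, so the flat $40.00 minimum applies from here.
From month 169 a fixed $40.00 at rate r clears $962.59 in 35 more payments. Total: 168 + 35 = 203 months.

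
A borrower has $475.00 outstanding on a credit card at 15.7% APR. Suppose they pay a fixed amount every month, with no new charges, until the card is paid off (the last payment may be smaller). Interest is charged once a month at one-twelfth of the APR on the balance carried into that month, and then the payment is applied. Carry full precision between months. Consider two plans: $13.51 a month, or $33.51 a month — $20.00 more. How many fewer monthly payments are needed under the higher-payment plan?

32 fewer payments

Monthly rate r = 15.7%/12 = 1.30833% = 0.0130833.
At $13.51/mo: n = ⌈−ln(1 − rB₀/P)/ln(1+r)⌉ = 48 payments (last $5.48); total interest = total paid − $475.00 = $165.45.
At $33.51/mo: 16 payments (last $26.20); total interest $53.85.
Payments saved = 48 − 16 = 32.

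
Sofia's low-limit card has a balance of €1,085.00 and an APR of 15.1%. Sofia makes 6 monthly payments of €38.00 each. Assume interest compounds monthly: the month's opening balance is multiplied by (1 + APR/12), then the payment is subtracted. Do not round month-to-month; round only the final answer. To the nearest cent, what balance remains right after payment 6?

Monthly rate r = 15.1%/12 = 1.25833% = 0.0125833.
Each month: B ← B·(1+r) − €38.00.
Month 1: interest €13.65; balance after payment €1,060.65.
Month 2: interest €13.35; balance after payment €1,036.00.
Month 3: interest €13.04; balance after payment €1,011.04.
Month 4: interest €12.72; balance after payment €985.76.
Month 5: interest €12.40; balance after payment €960.16.
Month 6: interest €12.08; balance after payment €934.24.

€934.24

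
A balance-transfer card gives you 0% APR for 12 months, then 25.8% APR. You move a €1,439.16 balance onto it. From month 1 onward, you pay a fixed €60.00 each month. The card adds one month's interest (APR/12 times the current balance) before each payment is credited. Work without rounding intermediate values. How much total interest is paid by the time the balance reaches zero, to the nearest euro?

Promo months 1–12 at r₀ = 0%/12 = 0; months 13+ at r₁ = 25.8%/12 = 0.0215.
After month 12 (no interest yet): B = €1,439.16 − 12·€60.00 = €719.16.
Then at r₁ with €60.00/mo: n₂ = −ln(1 − r₁·B/P)/ln(1+r₁) ≈ 14.01 → 15 more payments.
Total paid = 26·€60.00 + €0.54 = €1,560.54; interest = €1,560.54 − €1,439.16 = €121.38.

€121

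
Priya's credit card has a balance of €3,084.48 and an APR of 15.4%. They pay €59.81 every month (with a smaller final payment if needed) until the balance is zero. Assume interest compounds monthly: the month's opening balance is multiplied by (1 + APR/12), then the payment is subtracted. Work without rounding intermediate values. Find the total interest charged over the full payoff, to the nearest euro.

€2,001

Monthly rate r = 15.4%/12 = 1.28333% = 0.0128333.
Payoff takes n = ⌈−ln(1 − rB₀/P)/ln(1+r)⌉ = ⌈85.025⌉ = 86 payments; the last is €1.50.
Total paid = 85·€59.81 + €1.50 = €5,085.35.
Total interest = total paid − principal = €5,085.35 − €3,084.48 = €2,000.87.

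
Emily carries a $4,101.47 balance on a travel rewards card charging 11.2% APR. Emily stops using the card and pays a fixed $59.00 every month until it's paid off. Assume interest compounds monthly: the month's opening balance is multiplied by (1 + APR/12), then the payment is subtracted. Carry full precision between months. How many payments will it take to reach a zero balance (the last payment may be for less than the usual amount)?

113 months

Monthly rate r = 11.2%/12 = 0.933333% = 0.00933333.
Recurrence: B ← B·(1+r) − $59.00.
Month 1: interest $38.28; balance after payment $4,080.75.
Month 2: interest $38.09; balance after payment $4,059.84.
Closed form: n = −ln(1 − rB₀/P)/ln(1+r) = −ln(0.35118)/ln(1.00933) ≈ 112.643, so the balance reaches zero during payment 113.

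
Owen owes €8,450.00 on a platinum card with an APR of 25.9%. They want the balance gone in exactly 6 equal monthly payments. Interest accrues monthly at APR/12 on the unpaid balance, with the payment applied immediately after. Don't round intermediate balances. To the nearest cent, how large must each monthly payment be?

€1,516.61

Monthly rate r = 25.9%/12 = 2.15833% = 0.0215833.
Level-payment amortization: P = B₀·r / (1 − (1+r)^(−n)) = 8450.00·0.0215833 / (1 − 1.02158^(−6)).
Denominator 1 − (1+r)^(−6) = 0.120254192.
P = 182.379 / 0.120254192 ≈ 1516.61.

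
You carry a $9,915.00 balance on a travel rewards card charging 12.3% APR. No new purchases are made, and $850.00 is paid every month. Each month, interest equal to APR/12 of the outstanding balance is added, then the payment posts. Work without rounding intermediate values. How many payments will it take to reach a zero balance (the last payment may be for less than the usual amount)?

13 payments

Monthly rate r = 12.3%/12 = 1.025% = 0.01025.
Recurrence: B ← B·(1+r) − $850.00.
Month 1: interest $101.63; balance after payment $9,166.63.
Month 2: interest $93.96; balance after payment $8,410.59.
Closed form: n = −ln(1 − rB₀/P)/ln(1+r) = −ln(0.88044)/ln(1.01025) ≈ 12.487, so the balance reaches zero during payment 13.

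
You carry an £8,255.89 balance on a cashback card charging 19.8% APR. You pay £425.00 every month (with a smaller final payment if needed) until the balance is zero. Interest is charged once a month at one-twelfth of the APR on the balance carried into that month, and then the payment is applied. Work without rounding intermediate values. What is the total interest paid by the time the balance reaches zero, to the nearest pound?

Monthly rate r = 19.8%/12 = 1.65% = 0.0165.
Payoff takes n = ⌈−ln(1 − rB₀/P)/ln(1+r)⌉ = ⌈23.613⌉ = 24 payments; the last is £261.26.
Total paid = 23·£425.00 + £261.26 = £10,036.26.
Total interest = total paid − principal = £10,036.26 − £8,255.89 = £1,780.37.

£1,780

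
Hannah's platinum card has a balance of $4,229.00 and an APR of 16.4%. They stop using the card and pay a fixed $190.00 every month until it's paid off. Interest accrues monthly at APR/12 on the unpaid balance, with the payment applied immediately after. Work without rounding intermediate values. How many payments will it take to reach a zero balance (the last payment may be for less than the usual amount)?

27 payments

Monthly rate r = 16.4%/12 = 1.36667% = 0.0136667.
Recurrence: B ← B·(1+r) − $190.00.
Month 1: interest $57.80; balance after payment $4,096.80.
Month 2: interest $55.99; balance after payment $3,962.79.
Closed form: n = −ln(1 − rB₀/P)/ln(1+r) = −ln(0.69581)/ln(1.01367) ≈ 26.719, so the balance reaches zero during payment 27.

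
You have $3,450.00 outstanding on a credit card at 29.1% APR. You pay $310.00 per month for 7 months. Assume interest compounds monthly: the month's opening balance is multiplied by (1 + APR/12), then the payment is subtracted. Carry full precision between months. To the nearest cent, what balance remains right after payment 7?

$1,745.60

Monthly rate r = 29.1%/12 = 2.425% = 0.02425.
Each month: B ← B·(1+r) − $310.00.
Month 1: interest $83.66; balance after payment $3,223.66.
Month 2: interest $78.17; balance after payment $2,991.84.
Month 3: interest $72.55; balance after payment $2,754.39.
Month 4: interest $66.79; balance after payment $2,511.18.
Month 5: interest $60.90; balance after payment $2,262.08.
Month 6: interest $54.86; balance after payment $2,006.93.
Month 7: interest $48.67; balance after payment $1,745.60.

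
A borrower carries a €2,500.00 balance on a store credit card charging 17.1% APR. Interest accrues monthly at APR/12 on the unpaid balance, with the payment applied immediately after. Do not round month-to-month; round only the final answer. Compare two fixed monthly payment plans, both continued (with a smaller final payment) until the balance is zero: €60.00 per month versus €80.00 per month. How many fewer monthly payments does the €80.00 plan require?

22 fewer payments

Monthly rate r = 17.1%/12 = 1.425% = 0.01425.
At €60.00/mo: n = ⌈−ln(1 − rB₀/P)/ln(1+r)⌉ = 64 payments (last €39.84); total interest = total paid − €2,500.00 = €1,319.84.
At €80.00/mo: 42 payments (last €52.28); total interest €832.28.
Payments saved = 64 − 42 = 22.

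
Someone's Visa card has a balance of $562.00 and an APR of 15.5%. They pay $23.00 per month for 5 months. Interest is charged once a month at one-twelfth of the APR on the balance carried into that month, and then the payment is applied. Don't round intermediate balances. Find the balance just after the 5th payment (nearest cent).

$481.24

Monthly rate r = 15.5%/12 = 1.29167% = 0.0129167.
Each month: B ← B·(1+r) − $23.00.
Month 1: interest $7.26; balance after payment $546.26.
Month 2: interest $7.06; balance after payment $530.32.
Month 3: interest $6.85; balance after payment $514.16.
Month 4: interest $6.64; balance after payment $497.81.
Month 5: interest $6.43; balance after payment $481.24.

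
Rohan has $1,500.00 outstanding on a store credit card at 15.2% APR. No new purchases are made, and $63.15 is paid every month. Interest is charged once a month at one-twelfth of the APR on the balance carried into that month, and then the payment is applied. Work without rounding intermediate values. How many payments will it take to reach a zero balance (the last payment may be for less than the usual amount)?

29 months

Monthly rate r = 15.2%/12 = 1.26667% = 0.0126667.
Recurrence: B ← B·(1+r) − $63.15.
Month 1: interest $19.00; balance after payment $1,455.85.
Month 2: interest $18.44; balance after payment $1,411.14.
Closed form: n = −ln(1 − rB₀/P)/ln(1+r) = −ln(0.69913)/ln(1.01267) ≈ 28.435, so the balance reaches zero during payment 29.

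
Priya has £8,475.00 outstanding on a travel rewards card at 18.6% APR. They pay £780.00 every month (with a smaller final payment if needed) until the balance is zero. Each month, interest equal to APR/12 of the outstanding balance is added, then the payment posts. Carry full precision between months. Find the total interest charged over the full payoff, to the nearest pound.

£877

Monthly rate r = 18.6%/12 = 1.55% = 0.0155.
Payoff takes n = ⌈−ln(1 − rB₀/P)/ln(1+r)⌉ = ⌈11.990⌉ = 12 payments; the last is £772.28.
Total paid = 11·£780.00 + £772.28 = £9,352.28.
Total interest = total paid − principal = £9,352.28 − £8,475.00 = £877.28.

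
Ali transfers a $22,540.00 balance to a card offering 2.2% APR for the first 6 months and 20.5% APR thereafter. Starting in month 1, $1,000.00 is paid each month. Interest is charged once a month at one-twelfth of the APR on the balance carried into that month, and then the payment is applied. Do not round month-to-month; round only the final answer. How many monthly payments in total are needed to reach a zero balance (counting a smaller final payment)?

Promo months 1–6 at r₀ = 2.2%/12 = 0.00183333; months 7+ at r₁ = 20.5%/12 = 0.0170833.
After month 6: iterate B ← B·(1+r₀) − $1,000.00 for 6 months → $16,761.51.
Then at r₁ with $1,000.00/mo: n₂ = −ln(1 − r₁·B/P)/ln(1+r₁) ≈ 19.92 → 20 more payments.

26 payments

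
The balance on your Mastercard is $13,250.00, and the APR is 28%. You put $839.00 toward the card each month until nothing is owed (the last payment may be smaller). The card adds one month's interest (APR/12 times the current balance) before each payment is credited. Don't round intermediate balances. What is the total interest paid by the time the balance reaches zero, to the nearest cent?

Monthly rate r = 28%/12 = 2.33333% = 0.0233333.
Payoff takes n = ⌈−ln(1 − rB₀/P)/ln(1+r)⌉ = ⌈19.928⌉ = 20 payments; the last is $779.36.
Total paid = 19·$839.00 + $779.36 = $16,720.36.
Total interest = total paid − principal = $16,720.36 − $13,250.00 = $3,470.36.

$3,470.36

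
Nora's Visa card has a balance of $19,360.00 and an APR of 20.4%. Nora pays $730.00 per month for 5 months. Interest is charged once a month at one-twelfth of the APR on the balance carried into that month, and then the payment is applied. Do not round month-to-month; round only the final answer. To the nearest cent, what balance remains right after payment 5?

Monthly rate r = 20.4%/12 = 1.7% = 0.017.
Each month: B ← B·(1+r) − $730.00.
Month 1: interest $329.12; balance after payment $18,959.12.
Month 2: interest $322.31; balance after payment $18,551.43.
Month 3: interest $315.37; balance after payment $18,136.80.
Month 4: interest $308.33; balance after payment $17,715.12.
Month 5: interest $301.16; balance after payment $17,286.28.

$17,286.28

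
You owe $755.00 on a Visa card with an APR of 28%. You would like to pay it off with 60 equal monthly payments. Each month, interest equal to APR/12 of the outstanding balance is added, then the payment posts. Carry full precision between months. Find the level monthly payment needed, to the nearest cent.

$23.51

Monthly rate r = 28%/12 = 2.33333% = 0.0233333.
Level-payment amortization: P = B₀·r / (1 − (1+r)^(−n)) = 755.00·0.0233333 / (1 − 1.02333^(−60)).
Denominator 1 − (1+r)^(−60) = 0.749404796.
P = 17.6167 / 0.749404796 ≈ 23.51.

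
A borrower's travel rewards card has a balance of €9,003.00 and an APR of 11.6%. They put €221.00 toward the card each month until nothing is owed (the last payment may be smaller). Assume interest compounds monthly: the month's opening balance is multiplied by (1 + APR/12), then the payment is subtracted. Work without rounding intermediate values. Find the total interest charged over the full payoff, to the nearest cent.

€2,495.62

Monthly rate r = 11.6%/12 = 0.966667% = 0.00966667.
Payoff takes n = ⌈−ln(1 − rB₀/P)/ln(1+r)⌉ = ⌈52.030⌉ = 53 payments; the last is €6.62.
Total paid = 52·€221.00 + €6.62 = €11,498.62.
Total interest = total paid − principal = €11,498.62 − €9,003.00 = €2,495.62.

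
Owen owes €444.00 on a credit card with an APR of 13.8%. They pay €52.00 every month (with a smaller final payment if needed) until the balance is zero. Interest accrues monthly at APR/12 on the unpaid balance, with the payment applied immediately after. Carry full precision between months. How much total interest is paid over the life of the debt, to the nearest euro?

€26

Monthly rate r = 13.8%/12 = 1.15% = 0.0115.
Payoff takes n = ⌈−ln(1 − rB₀/P)/ln(1+r)⌉ = ⌈9.039⌉ = 10 payments; the last is €2.03.
Total paid = 9·€52.00 + €2.03 = €470.03.
Total interest = total paid − principal = €470.03 − €444.00 = €26.03.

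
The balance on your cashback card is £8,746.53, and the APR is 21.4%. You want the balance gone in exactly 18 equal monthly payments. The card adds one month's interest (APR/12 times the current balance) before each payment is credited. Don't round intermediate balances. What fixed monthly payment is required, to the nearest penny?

Monthly rate r = 21.4%/12 = 1.78333% = 0.0178333.
Level-payment amortization: P = B₀·r / (1 − (1+r)^(−n)) = 8746.53·0.0178333 / (1 − 1.01783^(−18)).
Denominator 1 − (1+r)^(−18) = 0.272521861.
P = 155.98 / 0.272521861 ≈ 572.36.

£572.36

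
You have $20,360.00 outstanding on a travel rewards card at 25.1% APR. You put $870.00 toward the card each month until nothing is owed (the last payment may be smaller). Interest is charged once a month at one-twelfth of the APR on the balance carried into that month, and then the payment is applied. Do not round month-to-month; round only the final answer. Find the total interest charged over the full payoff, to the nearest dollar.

$7,900

Monthly rate r = 25.1%/12 = 2.09167% = 0.0209167.
Payoff takes n = ⌈−ln(1 − rB₀/P)/ln(1+r)⌉ = ⌈32.480⌉ = 33 payments; the last is $419.64.
Total paid = 32·$870.00 + $419.64 = $28,259.64.
Total interest = total paid − principal = $28,259.64 − $20,360.00 = $7,899.64.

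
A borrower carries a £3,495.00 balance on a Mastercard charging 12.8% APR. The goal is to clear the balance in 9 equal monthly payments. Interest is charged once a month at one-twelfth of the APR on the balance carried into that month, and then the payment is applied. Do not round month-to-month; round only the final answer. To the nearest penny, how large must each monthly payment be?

£409.34

Monthly rate r = 12.8%/12 = 1.06667% = 0.0106667.
Level-payment amortization: P = B₀·r / (1 − (1+r)^(−n)) = 3495.00·0.0106667 / (1 − 1.01067^(−9)).
Denominator 1 − (1+r)^(−9) = 0.0910740143.
P = 37.28 / 0.0910740143 ≈ 409.34.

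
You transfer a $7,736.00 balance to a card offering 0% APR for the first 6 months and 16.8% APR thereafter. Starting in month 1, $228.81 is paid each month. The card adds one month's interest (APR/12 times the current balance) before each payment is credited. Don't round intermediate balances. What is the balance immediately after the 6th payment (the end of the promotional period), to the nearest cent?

Promo months 1–6 at r₀ = 0%/12 = 0; months 7+ at r₁ = 16.8%/12 = 0.014.
After month 6 (no interest yet): B = $7,736.00 − 6·$228.81 = $6,363.14.

$6,363.14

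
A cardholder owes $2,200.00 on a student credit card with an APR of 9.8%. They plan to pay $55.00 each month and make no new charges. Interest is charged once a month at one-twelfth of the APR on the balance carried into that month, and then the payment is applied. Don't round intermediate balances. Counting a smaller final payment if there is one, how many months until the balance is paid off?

49 months

Monthly rate r = 9.8%/12 = 0.816667% = 0.00816667.
Recurrence: B ← B·(1+r) − $55.00.
Month 1: interest $17.97; balance after payment $2,162.97.
Month 2: interest $17.66; balance after payment $2,125.63.
Closed form: n = −ln(1 − rB₀/P)/ln(1+r) = −ln(0.67333)/ln(1.00817) ≈ 48.628, so the balance reaches zero during payment 49.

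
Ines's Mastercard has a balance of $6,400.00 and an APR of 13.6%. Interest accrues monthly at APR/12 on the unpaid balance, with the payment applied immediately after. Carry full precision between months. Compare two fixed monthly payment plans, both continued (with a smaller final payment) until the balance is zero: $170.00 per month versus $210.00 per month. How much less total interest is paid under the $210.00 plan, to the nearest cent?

$495.65

Monthly rate r = 13.6%/12 = 1.13333% = 0.0113333.
At $170.00/mo: n = ⌈−ln(1 − rB₀/P)/ln(1+r)⌉ = 50 payments (last $61.74); total interest = total paid − $6,400.00 = $1,991.74.
At $210.00/mo: 38 payments (last $126.09); total interest $1,496.09.
Interest saved = $1,991.74 − $1,496.09 = $495.65.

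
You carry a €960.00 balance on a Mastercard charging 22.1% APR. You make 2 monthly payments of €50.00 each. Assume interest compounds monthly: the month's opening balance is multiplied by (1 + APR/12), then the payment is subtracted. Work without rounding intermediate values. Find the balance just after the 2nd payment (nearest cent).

Monthly rate r = 22.1%/12 = 1.84167% = 0.0184167.
Each month: B ← B·(1+r) − €50.00.
Month 1: interest €17.68; balance after payment €927.68.
Month 2: interest €17.08; balance after payment €894.76.

€894.76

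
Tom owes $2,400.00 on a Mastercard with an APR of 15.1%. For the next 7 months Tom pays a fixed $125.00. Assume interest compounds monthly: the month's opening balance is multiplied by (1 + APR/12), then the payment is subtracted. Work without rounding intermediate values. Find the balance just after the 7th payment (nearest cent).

$1,710.82

Monthly rate r = 15.1%/12 = 1.25833% = 0.0125833.
Each month: B ← B·(1+r) − $125.00.
Month 1: interest $30.20; balance after payment $2,305.20.
Month 2: interest $29.01; balance after payment $2,209.21.
Month 3: interest $27.80; balance after payment $2,112.01.
Month 4: interest $26.58; balance after payment $2,013.58.
Month 5: interest $25.34; balance after payment $1,913.92.
Month 6: interest $24.08; balance after payment $1,813.00.
Month 7: interest $22.81; balance after payment $1,710.82.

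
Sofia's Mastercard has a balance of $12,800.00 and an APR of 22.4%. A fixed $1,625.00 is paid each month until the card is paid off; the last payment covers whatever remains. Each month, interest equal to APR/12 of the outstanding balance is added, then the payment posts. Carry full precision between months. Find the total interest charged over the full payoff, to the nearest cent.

$1,177.24

Monthly rate r = 22.4%/12 = 1.86667% = 0.0186667.
Payoff takes n = ⌈−ln(1 − rB₀/P)/ln(1+r)⌉ = ⌈8.599⌉ = 9 payments; the last is $977.24.
Total paid = 8·$1,625.00 + $977.24 = $13,977.24.
Total interest = total paid − principal = $13,977.24 − $12,800.00 = $1,177.24.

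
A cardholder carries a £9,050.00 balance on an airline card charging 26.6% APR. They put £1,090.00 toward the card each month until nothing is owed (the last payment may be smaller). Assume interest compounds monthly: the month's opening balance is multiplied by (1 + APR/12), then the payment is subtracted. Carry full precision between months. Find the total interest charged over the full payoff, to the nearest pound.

Monthly rate r = 26.6%/12 = 2.21667% = 0.0221667.
Payoff takes n = ⌈−ln(1 − rB₀/P)/ln(1+r)⌉ = ⌈9.277⌉ = 10 payments; the last is £304.38.
Total paid = 9·£1,090.00 + £304.38 = £10,114.38.
Total interest = total paid − principal = £10,114.38 − £9,050.00 = £1,064.38.

£1,064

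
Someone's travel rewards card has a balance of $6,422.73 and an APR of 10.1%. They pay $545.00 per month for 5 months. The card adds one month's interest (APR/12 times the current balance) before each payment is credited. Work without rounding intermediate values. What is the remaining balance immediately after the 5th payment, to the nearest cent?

$3,926.35

Monthly rate r = 10.1%/12 = 0.841667% = 0.00841667.
Each month: B ← B·(1+r) − $545.00.
Month 1: interest $54.06; balance after payment $5,931.79.
Month 2: interest $49.93; balance after payment $5,436.71.
Month 3: interest $45.76; balance after payment $4,937.47.
Month 4: interest $41.56; balance after payment $4,434.03.
Month 5: interest $37.32; balance after payment $3,926.35.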